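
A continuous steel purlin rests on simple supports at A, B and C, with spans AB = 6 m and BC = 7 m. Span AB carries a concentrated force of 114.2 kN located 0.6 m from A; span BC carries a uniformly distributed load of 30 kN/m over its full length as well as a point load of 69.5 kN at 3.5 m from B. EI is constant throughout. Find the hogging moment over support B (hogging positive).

Take M_B as the redundant. Released structure: two simple spans AB and BC with a hinge at B.
End slopes at the hinge B, treating each span as simply supported:
  span AB: point load 114.2 at a = 0.6: Pab(L + a)/(6LEI) = 67.83/EI
  span BC: UDL 30: wL³/(24EI) = 428.8/EI
  span BC: point load 69.5 at a = 3.5: Pab(L + b)/(6LEI) = 212.8/EI
  relative rotation θ_0 = (67.83 + 641.6)/EI = 709.4/EI
A unit hogging moment at B produces rotation L₁/(3EI) + L₂/(3EI) = 4.333/EI.
Compatibility: M_B·(L₁+L₂)/(3EI) = θ_0, giving M_B = 163.7 kN·m (hogging).

M_B = 163.7 kN·m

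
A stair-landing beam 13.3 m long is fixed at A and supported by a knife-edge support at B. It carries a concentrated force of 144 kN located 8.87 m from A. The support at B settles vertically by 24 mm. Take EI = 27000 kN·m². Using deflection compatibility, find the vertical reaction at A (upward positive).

R_A = 70.11 kN

Take the reaction at B as the redundant and release it; the primary structure is a cantilever fixed at A.
Free-end deflection of the primary structure under the applied loading (downward +):
  point load 144 at a = 8.87: Pa²(3L − a)/(6EI) = 58592/EI
Tip deflection under a unit load at B: L³/(3EI) = 784.2/EI.
With EI = 27000 kN·m²: δ_0 = 2.1701 m and δ_{BB} = 0.029045 m/kN.
Compatibility — the beam at B must follow the support down by 0.024 m: δ_0 − R_B·δ_{BB} = 0.024, so R_B = (2.1701 − 0.024)/0.029045 = 73.89 kN.
Vertical equilibrium: R_A = ΣP − R_B = 144 − 73.89 = 70.11 kN.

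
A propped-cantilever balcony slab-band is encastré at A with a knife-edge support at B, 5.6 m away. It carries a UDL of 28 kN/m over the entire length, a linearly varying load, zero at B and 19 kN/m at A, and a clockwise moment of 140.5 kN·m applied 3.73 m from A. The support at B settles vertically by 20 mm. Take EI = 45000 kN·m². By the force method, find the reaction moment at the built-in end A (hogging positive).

M_A = 188.8 kN·m

Release the roller at B. Primary structure: cantilever fixed at A.
Deflection at B on the released cantilever, summing each load's contribution:
  UDL 28: wL⁴/(8EI) = 3442/EI
  triangular load, peak 19 at the fixed end: w₀L⁴/(30EI) = 622.9/EI
  clockwise couple 140.5 at a = 3.73: M₀a(2L − a)/(2EI) = 1957/EI
  δ_0 = 6022/EI
Tip deflection under a unit load at B: L³/(3EI) = 58.54/EI.
With EI = 45000 kN·m²: δ_0 = 0.13383 m and δ_{BB} = 0.001301 m/kN.
Compatibility — the beam at B must follow the support down by 0.02 m: δ_0 − R_B·δ_{BB} = 0.02, so R_B = (0.13383 − 0.02)/0.001301 = 87.5 kN.
Moment equilibrium about A: M_A = Σ(load moments about A) − R_B·L = 678.8 − 87.5×5.6 = 188.8 kN·m.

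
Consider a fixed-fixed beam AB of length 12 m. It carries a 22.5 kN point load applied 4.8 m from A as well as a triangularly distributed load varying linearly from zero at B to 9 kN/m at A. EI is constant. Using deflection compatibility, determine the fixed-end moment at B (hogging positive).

M_B = 69.12 kN·m

Take the two fixed-end moments M_A, M_B as redundants; the released structure is the simple span AB.
On the primary (simply-supported) span, the end slopes from the loading are:
  at A: point load 22.5 at a = 4.8: Pab(L + b)/(6LEI) = 207.4/EI
  at B: point load 22.5 at a = 4.8: Pab(L + a)/(6LEI) = 181.4/EI
  at A: triangular load, peak 9: w₀L³/(45EI) = 345.6/EI
  at B: triangular load, peak 9: 7w₀L³/(360EI) = 302.4/EI
  θ_A0 = 553/EI,  θ_B0 = 483.8/EI
Flexibility coefficients: a unit moment at one end gives L/(3EI) there and L/(6EI) at the far end, so f₁₁ = f₂₂ = 4/EI and f₁₂ = f₂₁ = 2/EI.
Compatibility — zero rotation at each built-in end:
  4 M_A + 2 M_B = 553
  2 M_A + 4 M_B = 483.8
Solving the pair gives M_A = 103.7 kN·m and M_B = 69.12 kN·m (hogging).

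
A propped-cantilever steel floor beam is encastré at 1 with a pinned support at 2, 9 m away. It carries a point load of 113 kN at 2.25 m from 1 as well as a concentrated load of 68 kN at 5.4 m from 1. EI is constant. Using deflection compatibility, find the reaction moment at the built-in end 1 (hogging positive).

M_1 = 269.7 kN·m

Release the roller at 2. Primary structure: cantilever fixed at 1.
Deflection at 2 on the released cantilever, summing each load's contribution:
  point load 113 at a = 2.25: Pa²(3L − a)/(6EI) = 2360/EI
  point load 68 at a = 5.4: Pa²(3L − a)/(6EI) = 7138/EI
  δ_0 = 9498/EI
Tip deflection under a unit load at 2: L³/(3EI) = 243/EI.
Compatibility at 2: δ_0 − R_2·δ_{22} = 0, so R_2 = 9498/243 = 39.09 kN.
Moment equilibrium about 1: M_1 = Σ(load moments about 1) − R_2·L = 621.5 − 39.09×9 = 269.7 kN·m.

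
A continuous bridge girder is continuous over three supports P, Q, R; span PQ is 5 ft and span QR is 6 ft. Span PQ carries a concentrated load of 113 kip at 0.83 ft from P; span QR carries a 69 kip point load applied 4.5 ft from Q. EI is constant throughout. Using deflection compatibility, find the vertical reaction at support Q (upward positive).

R_Q = 53.31 kip

Take M_Q as the redundant. Released structure: two simple spans PQ and QR with a hinge at Q.
Discontinuity in slope at Q on the released structure — sum the simple-span end rotations:
  span PQ: point load 113 at a = 0.83: Pab(L + a)/(6LEI) = 76/EI
  span QR: point load 69 at a = 4.5: Pab(L + b)/(6LEI) = 97.03/EI
  relative rotation θ_0 = (76 + 97.03)/EI = 173/EI
A unit hogging moment at Q produces rotation L₁/(3EI) + L₂/(3EI) = 3.667/EI.
Compatibility: M_Q·(L₁+L₂)/(3EI) = θ_0, giving M_Q = 47.19 kip·ft (hogging).
Span PQ, ΣM about P with M_Q applied at Q: R_Q^{PQ}·5 = 93.79 + 47.19, so R_Q^{PQ} = 28.2 kip and R_P = 113 − 28.2 = 84.8 kip.
Span QR, ΣM about R: R_Q^{QR}·6 = 103.5 + 47.19, so R_Q^{QR} = 25.12 kip and R_R = 69 − 25.12 = 43.88 kip.
R_Q = 28.2 + 25.12 = 53.31 kip.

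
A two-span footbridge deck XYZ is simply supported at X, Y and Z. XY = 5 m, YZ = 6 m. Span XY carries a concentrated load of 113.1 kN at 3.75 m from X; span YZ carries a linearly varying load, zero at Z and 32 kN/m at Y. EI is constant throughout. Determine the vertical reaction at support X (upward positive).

R_X = 11.46 kN

Release continuity at Y by inserting a hinge; the redundant is the internal moment M_Y. The primary structure is two simply-supported spans XY and YZ.
Rotations at Y on the released spans (each span's end-slope, ×1/EI):
  span XY: point load 113.1 at a = 3.75: Pab(L + a)/(6LEI) = 154.6/EI
  span YZ: triangular load, peak 32: w₀L³/(45EI) = 153.6/EI
  relative rotation θ_0 = (154.6 + 153.6)/EI = 308.2/EI
A unit hogging moment at Y produces rotation L₁/(3EI) + L₂/(3EI) = 3.667/EI.
Slope continuity at Y: θ_0 = M_Y·3.667/EI, so M_Y = 308.2/3.667 = 84.06 kN·m (hogging).
Span XY, ΣM about X with M_Y applied at Y: R_Y^{XY}·5 = 424.1 + 84.06, so R_Y^{XY} = 101.6 kN and R_X = 113.1 − 101.6 = 11.46 kN.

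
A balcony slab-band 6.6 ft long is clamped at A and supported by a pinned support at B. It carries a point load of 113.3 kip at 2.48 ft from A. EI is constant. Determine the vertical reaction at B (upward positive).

Choose R_B as the redundant. The primary structure is the cantilever fixed at A.
Downward deflection at the released point B due to the loads:
  point load 113.3 at a = 2.48: Pa²(3L − a)/(6EI) = 2012/EI
Tip deflection under a unit load at B: L³/(3EI) = 95.83/EI.
The prop prevents deflection at B: R_B = δ_0/δ_{BB} = 2012/95.83 = 20.99 kip.

R_B = 20.99 kip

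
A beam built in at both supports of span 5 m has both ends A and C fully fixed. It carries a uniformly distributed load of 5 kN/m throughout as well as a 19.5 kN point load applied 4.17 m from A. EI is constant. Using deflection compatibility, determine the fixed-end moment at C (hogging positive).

M_C = 21.67 kN·m

Release both end moments; the primary structure is a simply-supported span AC with redundants M_A and M_C.
Simple-span end rotations at A and C under the given loads:
  at A: UDL 5: wL³/(24EI) = 26.04/EI
  at C: UDL 5: wL³/(24EI) = 26.04/EI
  at A: point load 19.5 at a = 4.17: Pab(L + b)/(6LEI) = 13.12/EI
  at C: point load 19.5 at a = 4.17: Pab(L + a)/(6LEI) = 20.63/EI
  θ_A0 = 39.16/EI,  θ_C0 = 46.67/EI
Flexibility coefficients: a unit moment at one end gives L/(3EI) there and L/(6EI) at the far end, so f₁₁ = f₂₂ = 1.667/EI and f₁₂ = f₂₁ = 0.8333/EI.
Compatibility — zero rotation at each built-in end:
  1.667 M_A + 0.8333 M_C = 39.16
  0.8333 M_A + 1.667 M_C = 46.67
Solving the pair gives M_A = 12.66 kN·m and M_C = 21.67 kN·m (hogging).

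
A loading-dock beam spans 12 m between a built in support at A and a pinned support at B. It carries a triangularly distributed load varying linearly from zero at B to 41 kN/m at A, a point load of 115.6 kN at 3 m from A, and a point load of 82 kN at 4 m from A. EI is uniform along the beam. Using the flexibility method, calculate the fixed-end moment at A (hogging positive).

M_A = 803.4 kN·m

Release the roller at B. Primary structure: cantilever fixed at A.
Free-end deflection of the primary structure under the applied loading (downward +):
  triangular load, peak 41 at the fixed end: w₀L⁴/(30EI) = 28339/EI
  point load 115.6 at a = 3: Pa²(3L − a)/(6EI) = 5722/EI
  point load 82 at a = 4: Pa²(3L − a)/(6EI) = 6997/EI
  δ_0 = 41059/EI
Flexibility coefficient — unit upward force at B: δ_{BB} = L³/(3EI) = 576/EI.
The prop prevents deflection at B: R_B = δ_0/δ_{BB} = 41059/576 = 71.28 kN.
Moment equilibrium about A: M_A = Σ(load moments about A) − R_B·L = 1659 − 71.28×12 = 803.4 kN·m.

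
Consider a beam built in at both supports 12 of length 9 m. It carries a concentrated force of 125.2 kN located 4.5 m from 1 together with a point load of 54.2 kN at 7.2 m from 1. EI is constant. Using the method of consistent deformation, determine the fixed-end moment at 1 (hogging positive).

Take the two fixed-end moments M_1, M_2 as redundants; the released structure is the simple span 12.
Simple-span end rotations at 1 and 2 under the given loads:
  at 1: point load 125.2 at a = 4.5: Pab(L + b)/(6LEI) = 633.8/EI
  at 2: point load 125.2 at a = 4.5: Pab(L + a)/(6LEI) = 633.8/EI
  at 1: point load 54.2 at a = 7.2: Pab(L + b)/(6LEI) = 140.5/EI
  at 2: point load 54.2 at a = 7.2: Pab(L + a)/(6LEI) = 210.7/EI
  θ_10 = 774.3/EI,  θ_20 = 844.6/EI
Flexibility coefficients: a unit moment at one end gives L/(3EI) there and L/(6EI) at the far end, so f₁₁ = f₂₂ = 3/EI and f₁₂ = f₂₁ = 1.5/EI.
Compatibility — zero rotation at each built-in end:
  3 M_1 + 1.5 M_2 = 774.3
  1.5 M_1 + 3 M_2 = 844.6
Solving the pair gives M_1 = 156.5 kN·m and M_2 = 203.3 kN·m (hogging).

M_1 = 156.5 kN·m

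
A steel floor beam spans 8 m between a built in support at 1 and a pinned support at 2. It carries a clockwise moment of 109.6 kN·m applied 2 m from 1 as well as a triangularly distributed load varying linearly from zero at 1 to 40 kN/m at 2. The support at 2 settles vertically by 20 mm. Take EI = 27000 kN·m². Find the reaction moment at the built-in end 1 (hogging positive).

Remove the prop at 2; the released (primary) structure is a cantilever built in at 1.
Free-end deflection of the primary structure under the applied loading (downward +):
  clockwise couple 109.6 at a = 2: M₀a(2L − a)/(2EI) = 1534/EI
  triangular load, peak 40 at the free end: 11w₀L⁴/(120EI) = 15019/EI
  δ_0 = 16553/EI
Tip deflection under a unit load at 2: L³/(3EI) = 170.7/EI.
With EI = 27000 kN·m²: δ_0 = 0.61308 m and δ_{22} = 0.006321 m/kN.
Compatibility — the beam at 2 must follow the support down by 0.02 m: δ_0 − R_2·δ_{22} = 0.02, so R_2 = (0.61308 − 0.02)/0.006321 = 93.83 kN.
Moment equilibrium about 1: M_1 = Σ(load moments about 1) − R_2·L = 962.9 − 93.83×8 = 212.3 kN·m.

M_1 = 212.3 kN·m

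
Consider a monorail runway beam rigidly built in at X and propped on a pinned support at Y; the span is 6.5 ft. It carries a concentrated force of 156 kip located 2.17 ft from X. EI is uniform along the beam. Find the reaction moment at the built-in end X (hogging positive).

Choose R_Y as the redundant. The primary structure is the cantilever fixed at X.
Deflection at Y on the released cantilever, summing each load's contribution:
  point load 156 at a = 2.17: Pa²(3L − a)/(6EI) = 2122/EI
Tip deflection under a unit load at Y: L³/(3EI) = 91.54/EI.
The prop prevents deflection at Y: R_Y = δ_0/δ_{YY} = 2122/91.54 = 23.18 kip.
Moment equilibrium about X: M_X = Σ(load moments about X) − R_Y·L = 338.5 − 23.18×6.5 = 187.9 kip·ft.

M_X = 187.9 kip·ft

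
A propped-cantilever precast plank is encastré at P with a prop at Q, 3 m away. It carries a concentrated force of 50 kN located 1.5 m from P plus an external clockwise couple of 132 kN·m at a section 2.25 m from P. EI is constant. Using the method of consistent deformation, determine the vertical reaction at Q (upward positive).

Remove the prop at Q; the released (primary) structure is a cantilever built in at P.
Deflection at Q on the released cantilever, summing each load's contribution:
  point load 50 at a = 1.5: Pa²(3L − a)/(6EI) = 140.6/EI
  clockwise couple 132 at a = 2.25: M₀a(2L − a)/(2EI) = 556.9/EI
  δ_0 = 697.5/EI
Tip deflection under a unit load at Q: L³/(3EI) = 9/EI.
The prop prevents deflection at Q: R_Q = δ_0/δ_{QQ} = 697.5/9 = 77.5 kN.

R_Q = 77.5 kN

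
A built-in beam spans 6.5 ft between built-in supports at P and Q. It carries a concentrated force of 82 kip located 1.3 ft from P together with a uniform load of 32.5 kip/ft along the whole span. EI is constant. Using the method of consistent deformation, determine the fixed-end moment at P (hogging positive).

Release both end moments; the primary structure is a simply-supported span PQ with redundants M_P and M_Q.
End rotations of the released simple span under the applied load (×1/EI):
  at P: point load 82 at a = 1.3: Pab(L + b)/(6LEI) = 166.3/EI
  at Q: point load 82 at a = 1.3: Pab(L + a)/(6LEI) = 110.9/EI
  at P: UDL 32.5: wL³/(24EI) = 371.9/EI
  at Q: UDL 32.5: wL³/(24EI) = 371.9/EI
  θ_P0 = 538.2/EI,  θ_Q0 = 482.8/EI
Flexibility coefficients: a unit moment at one end gives L/(3EI) there and L/(6EI) at the far end, so f₁₁ = f₂₂ = 2.167/EI and f₁₂ = f₂₁ = 1.083/EI.
Compatibility — zero rotation at each built-in end:
  2.167 M_P + 1.083 M_Q = 538.2
  1.083 M_P + 2.167 M_Q = 482.8
Solving the pair gives M_P = 182.7 kip·ft and M_Q = 131.5 kip·ft (hogging).

M_P = 182.7 kip·ft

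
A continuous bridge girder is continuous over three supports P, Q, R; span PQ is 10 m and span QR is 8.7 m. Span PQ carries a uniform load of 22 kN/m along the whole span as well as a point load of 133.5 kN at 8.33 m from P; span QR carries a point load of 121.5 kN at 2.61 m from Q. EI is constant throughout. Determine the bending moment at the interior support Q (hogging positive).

M_Q = 325.9 kN·m

Release continuity at Q by inserting a hinge; the redundant is the internal moment M_Q. The primary structure is two simply-supported spans PQ and QR.
Rotations at Q on the released spans (each span's end-slope, ×1/EI):
  span PQ: UDL 22: wL³/(24EI) = 916.7/EI
  span PQ: point load 133.5 at a = 8.33: Pab(L + a)/(6LEI) = 567.4/EI
  span QR: point load 121.5 at a = 2.61: Pab(L + b)/(6LEI) = 547.2/EI
  relative rotation θ_0 = (1484 + 547.2)/EI = 2031/EI
A unit hogging moment at Q produces rotation L₁/(3EI) + L₂/(3EI) = 6.233/EI.
Slope continuity at Q: θ_0 = M_Q·6.233/EI, so M_Q = 2031/6.233 = 325.9 kN·m (hogging).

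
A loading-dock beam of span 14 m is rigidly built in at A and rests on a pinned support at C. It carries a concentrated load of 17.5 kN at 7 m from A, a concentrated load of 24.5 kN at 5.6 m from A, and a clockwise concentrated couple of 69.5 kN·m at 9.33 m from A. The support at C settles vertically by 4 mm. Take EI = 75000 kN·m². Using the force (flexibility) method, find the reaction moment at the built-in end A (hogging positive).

Release the roller at C. Primary structure: cantilever fixed at A.
Deflection at C on the released cantilever, summing each load's contribution:
  point load 17.5 at a = 7: Pa²(3L − a)/(6EI) = 5002/EI
  point load 24.5 at a = 5.6: Pa²(3L − a)/(6EI) = 4661/EI
  clockwise couple 69.5 at a = 9.33: M₀a(2L − a)/(2EI) = 6053/EI
  δ_0 = 15716/EI
Flexibility coefficient — unit upward force at C: δ_{CC} = L³/(3EI) = 914.7/EI.
With EI = 75000 kN·m²: δ_0 = 0.20955 m and δ_{CC} = 0.012196 m/kN.
Compatibility — the beam at C must follow the support down by 0.004 m: δ_0 − R_C·δ_{CC} = 0.004, so R_C = (0.20955 − 0.004)/0.012196 = 16.85 kN.
Moment equilibrium about A: M_A = Σ(load moments about A) − R_C·L = 329.2 − 16.85×14 = 93.24 kN·m.

M_A = 93.24 kN·m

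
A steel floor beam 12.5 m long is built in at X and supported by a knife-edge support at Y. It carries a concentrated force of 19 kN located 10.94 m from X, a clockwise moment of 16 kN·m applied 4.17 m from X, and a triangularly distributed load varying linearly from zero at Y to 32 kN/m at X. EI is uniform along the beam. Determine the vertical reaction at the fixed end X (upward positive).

R_X = 162.5 kN

Take the reaction at Y as the redundant and release it; the primary structure is a cantilever fixed at X.
Primary-structure tip deflection at Y by superposition:
  point load 19 at a = 10.94: Pa²(3L − a)/(6EI) = 10066/EI
  clockwise couple 16 at a = 4.17: M₀a(2L − a)/(2EI) = 694.9/EI
  triangular load, peak 32 at the fixed end: w₀L⁴/(30EI) = 26042/EI
  δ_0 = 36803/EI
Flexibility coefficient — unit upward force at Y: δ_{YY} = L³/(3EI) = 651/EI.
The prop prevents deflection at Y: R_Y = δ_0/δ_{YY} = 36803/651 = 56.53 kN.
Vertical equilibrium: R_X = ΣP − R_Y = 219 − 56.53 = 162.5 kN.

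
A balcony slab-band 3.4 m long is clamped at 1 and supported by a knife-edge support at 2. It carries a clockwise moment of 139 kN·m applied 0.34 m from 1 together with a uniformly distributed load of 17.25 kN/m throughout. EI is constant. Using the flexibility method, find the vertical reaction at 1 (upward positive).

Take the reaction at 2 as the redundant and release it; the primary structure is a cantilever fixed at 1.
Free-end deflection of the primary structure under the applied loading (downward +):
  clockwise couple 139 at a = 0.34: M₀a(2L − a)/(2EI) = 152.6/EI
  UDL 17.25: wL⁴/(8EI) = 288.1/EI
  δ_0 = 440.8/EI
Tip deflection under a unit load at 2: L³/(3EI) = 13.1/EI.
The prop prevents deflection at 2: R_2 = δ_0/δ_{22} = 440.8/13.1 = 33.65 kN.
Vertical equilibrium: R_1 = ΣP − R_2 = 58.65 − 33.65 = 25 kN.

R_1 = 25 kN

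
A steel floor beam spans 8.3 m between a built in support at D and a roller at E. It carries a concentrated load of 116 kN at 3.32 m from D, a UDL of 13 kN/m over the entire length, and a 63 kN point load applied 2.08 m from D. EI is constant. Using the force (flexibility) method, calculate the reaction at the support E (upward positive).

R_E = 70.03 kN

Remove the prop at E; the released (primary) structure is a cantilever built in at D.
Free-end deflection of the primary structure under the applied loading (downward +):
  point load 116 at a = 3.32: Pa²(3L − a)/(6EI) = 4599/EI
  UDL 13: wL⁴/(8EI) = 7712/EI
  point load 63 at a = 2.08: Pa²(3L − a)/(6EI) = 1037/EI
  δ_0 = 13347/EI
Tip deflection under a unit load at E: L³/(3EI) = 190.6/EI.
The prop prevents deflection at E: R_E = δ_0/δ_{EE} = 13347/190.6 = 70.03 kN.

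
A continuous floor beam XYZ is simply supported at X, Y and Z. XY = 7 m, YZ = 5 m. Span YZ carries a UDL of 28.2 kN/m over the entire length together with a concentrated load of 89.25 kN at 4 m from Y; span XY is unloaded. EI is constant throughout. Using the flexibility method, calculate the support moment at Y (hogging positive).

Release continuity at Y by inserting a hinge; the redundant is the internal moment M_Y. The primary structure is two simply-supported spans XY and YZ.
End slopes at the hinge Y, treating each span as simply supported:
  span YZ: UDL 28.2: wL³/(24EI) = 146.9/EI
  span YZ: point load 89.25 at a = 4: Pab(L + b)/(6LEI) = 71.4/EI
  relative rotation θ_0 = (0 + 218.3)/EI = 218.3/EI
A unit hogging moment at Y produces rotation L₁/(3EI) + L₂/(3EI) = 4/EI.
Compatibility: M_Y·(L₁+L₂)/(3EI) = θ_0, giving M_Y = 54.57 kN·m (hogging).

M_Y = 54.57 kN·m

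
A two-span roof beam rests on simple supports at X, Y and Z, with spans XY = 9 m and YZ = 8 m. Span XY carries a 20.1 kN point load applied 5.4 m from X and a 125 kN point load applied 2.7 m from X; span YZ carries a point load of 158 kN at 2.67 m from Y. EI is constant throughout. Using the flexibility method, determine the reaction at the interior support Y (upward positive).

R_Y = 204.4 kN

Take M_Y as the redundant. Released structure: two simple spans XY and YZ with a hinge at Y.
End slopes at the hinge Y, treating each span as simply supported:
  span XY: point load 20.1 at a = 5.4: Pab(L + a)/(6LEI) = 104.2/EI
  span XY: point load 125 at a = 2.7: Pab(L + a)/(6LEI) = 460.7/EI
  span YZ: point load 158 at a = 2.67: Pab(L + b)/(6LEI) = 624.4/EI
  relative rotation θ_0 = (564.9 + 624.4)/EI = 1189/EI
A unit hogging moment at Y produces rotation L₁/(3EI) + L₂/(3EI) = 5.667/EI.
Slope continuity at Y: θ_0 = M_Y·5.667/EI, so M_Y = 1189/5.667 = 209.9 kN·m (hogging).
Span XY, ΣM about X with M_Y applied at Y: R_Y^{XY}·9 = 446 + 209.9, so R_Y^{XY} = 72.88 kN and R_X = 145.1 − 72.88 = 72.22 kN.
Span YZ, ΣM about Z: R_Y^{YZ}·8 = 842.1 + 209.9, so R_Y^{YZ} = 131.5 kN and R_Z = 158 − 131.5 = 26.5 kN.
R_Y = 72.88 + 131.5 = 204.4 kN.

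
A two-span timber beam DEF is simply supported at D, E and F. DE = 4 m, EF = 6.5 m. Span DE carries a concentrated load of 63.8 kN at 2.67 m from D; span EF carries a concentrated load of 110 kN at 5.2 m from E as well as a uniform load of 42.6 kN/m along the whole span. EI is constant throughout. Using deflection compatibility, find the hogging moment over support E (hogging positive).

M_E = 199.8 kN·m

Release continuity at E by inserting a hinge; the redundant is the internal moment M_E. The primary structure is two simply-supported spans DE and EF.
Rotations at E on the released spans (each span's end-slope, ×1/EI):
  span DE: point load 63.8 at a = 2.67: Pab(L + a)/(6LEI) = 62.96/EI
  span EF: point load 110 at a = 5.2: Pab(L + b)/(6LEI) = 148.7/EI
  span EF: UDL 42.6: wL³/(24EI) = 487.5/EI
  relative rotation θ_0 = (62.96 + 636.2)/EI = 699.1/EI
A unit hogging moment at E produces rotation L₁/(3EI) + L₂/(3EI) = 3.5/EI.
Compatibility: M_E·(L₁+L₂)/(3EI) = θ_0, giving M_E = 199.8 kN·m (hogging).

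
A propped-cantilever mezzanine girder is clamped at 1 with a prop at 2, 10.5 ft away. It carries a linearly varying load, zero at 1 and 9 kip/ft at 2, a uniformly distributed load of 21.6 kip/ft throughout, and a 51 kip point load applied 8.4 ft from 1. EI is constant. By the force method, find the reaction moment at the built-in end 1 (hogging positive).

Choose R_2 as the redundant. The primary structure is the cantilever fixed at 1.
Downward deflection at the released point 2 due to the loads:
  triangular load, peak 9 at the free end: 11w₀L⁴/(120EI) = 10028/EI
  UDL 21.6: wL⁴/(8EI) = 32819/EI
  point load 51 at a = 8.4: Pa²(3L − a)/(6EI) = 13854/EI
  δ_0 = 56701/EI
Flexibility coefficient — unit upward force at 2: δ_{22} = L³/(3EI) = 385.9/EI.
The prop prevents deflection at 2: R_2 = δ_0/δ_{22} = 56701/385.9 = 146.9 kip.
Moment equilibrium about 1: M_1 = Σ(load moments about 1) − R_2·L = 1950 − 146.9×10.5 = 407 kip·ft.

M_1 = 407 kip·ft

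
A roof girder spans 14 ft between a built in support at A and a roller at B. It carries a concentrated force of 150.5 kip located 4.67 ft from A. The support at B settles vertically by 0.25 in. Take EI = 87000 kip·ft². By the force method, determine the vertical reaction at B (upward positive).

Take the reaction at B as the redundant and release it; the primary structure is a cantilever fixed at A.
Downward deflection at the released point B due to the loads:
  point load 150.5 at a = 4.67: Pa²(3L − a)/(6EI) = 20421/EI
Flexibility coefficient — unit upward force at B: δ_{BB} = L³/(3EI) = 914.7/EI.
With EI = 87000 kip·ft²: δ_0 = 0.23472 ft and δ_{BB} = 0.010513 ft/kip.
Compatibility — the beam at B must follow the support down by 0.02083 ft: δ_0 − R_B·δ_{BB} = 0.02083, so R_B = (0.23472 − 0.02083)/0.010513 = 20.34 kip.

R_B = 20.34 kip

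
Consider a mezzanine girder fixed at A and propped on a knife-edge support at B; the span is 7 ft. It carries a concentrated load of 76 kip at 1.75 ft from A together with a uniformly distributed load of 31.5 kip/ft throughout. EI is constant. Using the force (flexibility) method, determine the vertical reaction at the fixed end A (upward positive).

R_A = 207.3 kip

Take the reaction at B as the redundant and release it; the primary structure is a cantilever fixed at A.
Downward deflection at the released point B due to the loads:
  point load 76 at a = 1.75: Pa²(3L − a)/(6EI) = 746.7/EI
  UDL 31.5: wL⁴/(8EI) = 9454/EI
  δ_0 = 10201/EI
Tip deflection under a unit load at B: L³/(3EI) = 114.3/EI.
Compatibility at B: δ_0 − R_B·δ_{BB} = 0, so R_B = 10201/114.3 = 89.22 kip.
Vertical equilibrium: R_A = ΣP − R_B = 296.5 − 89.22 = 207.3 kip.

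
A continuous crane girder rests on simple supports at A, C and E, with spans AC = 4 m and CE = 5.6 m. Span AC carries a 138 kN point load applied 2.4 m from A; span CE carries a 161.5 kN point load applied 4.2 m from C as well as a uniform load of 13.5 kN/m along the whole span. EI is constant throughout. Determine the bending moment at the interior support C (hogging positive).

M_C = 136.9 kN·m

Take M_C as the redundant. Released structure: two simple spans AC and CE with a hinge at C.
Discontinuity in slope at C on the released structure — sum the simple-span end rotations:
  span AC: point load 138 at a = 2.4: Pab(L + a)/(6LEI) = 141.3/EI
  span CE: point load 161.5 at a = 4.2: Pab(L + b)/(6LEI) = 197.8/EI
  span CE: UDL 13.5: wL³/(24EI) = 98.78/EI
  relative rotation θ_0 = (141.3 + 296.6)/EI = 437.9/EI
A unit hogging moment at C produces rotation L₁/(3EI) + L₂/(3EI) = 3.2/EI.
Slope continuity at C: θ_0 = M_C·3.2/EI, so M_C = 437.9/3.2 = 136.9 kN·m (hogging).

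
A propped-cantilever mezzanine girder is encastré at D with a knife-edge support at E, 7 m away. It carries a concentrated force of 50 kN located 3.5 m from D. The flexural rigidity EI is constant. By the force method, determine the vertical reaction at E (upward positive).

Remove the prop at E; the released (primary) structure is a cantilever built in at D.
Downward deflection at the released point E due to the loads:
  point load 50 at a = 3.5: Pa²(3L − a)/(6EI) = 1786/EI
Flexibility coefficient — unit upward force at E: δ_{EE} = L³/(3EI) = 114.3/EI.
Compatibility at E: δ_0 − R_E·δ_{EE} = 0, so R_E = 1786/114.3 = 15.62 kN.

R_E = 15.62 kN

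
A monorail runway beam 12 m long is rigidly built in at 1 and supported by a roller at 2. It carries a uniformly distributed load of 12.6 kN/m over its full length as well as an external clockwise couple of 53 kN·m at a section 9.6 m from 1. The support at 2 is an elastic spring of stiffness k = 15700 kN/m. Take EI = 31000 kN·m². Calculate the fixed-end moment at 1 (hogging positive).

Take the reaction at 2 as the redundant and release it; the primary structure is a cantilever fixed at 1.
Free-end deflection of the primary structure under the applied loading (downward +):
  UDL 12.6: wL⁴/(8EI) = 32659/EI
  clockwise couple 53 at a = 9.6: M₀a(2L − a)/(2EI) = 3663/EI
  δ_0 = 36323/EI
Flexibility coefficient — unit upward force at 2: δ_{22} = L³/(3EI) = 576/EI.
With EI = 31000 kN·m²: δ_0 = 1.1717 m and δ_{22} = 0.018581 m/kN.
Compatibility — the spring shortens by R_2/k under the reaction it provides: δ_0 − R_2·δ_{22} = R_2/k. With 1/k = 0.000064 m/kN, R_2 = δ_0 / (δ_{22} + 1/k) = 1.1717 / (0.018581 + 0.000064) = 62.84 kN.
Moment equilibrium about 1: M_1 = Σ(load moments about 1) − R_2·L = 960.2 − 62.84×12 = 206.1 kN·m.

M_1 = 206.1 kN·m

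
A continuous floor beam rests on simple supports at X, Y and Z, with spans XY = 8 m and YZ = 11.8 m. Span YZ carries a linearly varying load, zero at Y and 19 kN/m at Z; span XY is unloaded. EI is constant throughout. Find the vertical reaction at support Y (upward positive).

Insert a hinge at Y; M_Y is the redundant, and each span becomes simply supported.
End slopes at the hinge Y, treating each span as simply supported:
  span YZ: triangular load, peak 19: 7w₀L³/(360EI) = 607/EI
  relative rotation θ_0 = (0 + 607)/EI = 607/EI
A unit hogging moment at Y produces rotation L₁/(3EI) + L₂/(3EI) = 6.6/EI.
Compatibility: M_Y·(L₁+L₂)/(3EI) = θ_0, giving M_Y = 91.97 kN·m (hogging).
Span XY, ΣM about X with M_Y applied at Y: R_Y^{XY}·8 = 0 + 91.97, so R_Y^{XY} = 11.5 kN and R_X = 0 − 11.5 = -11.5 kN.
Span YZ, ΣM about Z: R_Y^{YZ}·11.8 = 440.9 + 91.97, so R_Y^{YZ} = 45.16 kN and R_Z = 112.1 − 45.16 = 66.94 kN.
R_Y = 11.5 + 45.16 = 56.66 kN.

R_Y = 56.66 kN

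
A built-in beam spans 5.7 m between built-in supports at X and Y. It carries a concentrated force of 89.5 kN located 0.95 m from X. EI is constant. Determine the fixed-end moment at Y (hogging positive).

Release both end moments; the primary structure is a simply-supported span XY with redundants M_X and M_Y.
Simple-span end rotations at X and Y under the given loads:
  at X: point load 89.5 at a = 0.95: Pab(L + b)/(6LEI) = 123.4/EI
  at Y: point load 89.5 at a = 0.95: Pab(L + a)/(6LEI) = 78.53/EI
  θ_X0 = 123.4/EI,  θ_Y0 = 78.53/EI
Flexibility coefficients: a unit moment at one end gives L/(3EI) there and L/(6EI) at the far end, so f₁₁ = f₂₂ = 1.9/EI and f₁₂ = f₂₁ = 0.95/EI.
Compatibility — zero rotation at each built-in end:
  1.9 M_X + 0.95 M_Y = 123.4
  0.95 M_X + 1.9 M_Y = 78.53
Solving the pair gives M_X = 59.05 kN·m and M_Y = 11.81 kN·m (hogging).

M_Y = 11.81 kN·m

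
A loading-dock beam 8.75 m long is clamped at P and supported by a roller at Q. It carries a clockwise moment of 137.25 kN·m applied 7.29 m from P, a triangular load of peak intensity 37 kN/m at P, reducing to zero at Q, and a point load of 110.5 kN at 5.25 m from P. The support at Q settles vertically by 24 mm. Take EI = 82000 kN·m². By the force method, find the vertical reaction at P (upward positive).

Remove the prop at Q; the released (primary) structure is a cantilever built in at P.
Deflection at Q on the released cantilever, summing each load's contribution:
  clockwise couple 137.25 at a = 7.29: M₀a(2L − a)/(2EI) = 5108/EI
  triangular load, peak 37 at the fixed end: w₀L⁴/(30EI) = 7230/EI
  point load 110.5 at a = 5.25: Pa²(3L − a)/(6EI) = 10660/EI
  δ_0 = 22997/EI
Tip deflection under a unit load at Q: L³/(3EI) = 223.3/EI.
With EI = 82000 kN·m²: δ_0 = 0.28045 m and δ_{QQ} = 0.002723 m/kN.
Compatibility — the beam at Q must follow the support down by 0.024 m: δ_0 − R_Q·δ_{QQ} = 0.024, so R_Q = (0.28045 − 0.024)/0.002723 = 94.17 kN.
Vertical equilibrium: R_P = ΣP − R_Q = 272.4 − 94.17 = 178.2 kN.

R_P = 178.2 kN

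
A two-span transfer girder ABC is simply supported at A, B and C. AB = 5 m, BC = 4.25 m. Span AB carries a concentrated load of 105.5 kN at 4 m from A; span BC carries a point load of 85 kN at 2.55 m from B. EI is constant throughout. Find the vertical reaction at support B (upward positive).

R_B = 148.4 kN

Insert a hinge at B; M_B is the redundant, and each span becomes simply supported.
Rotations at B on the released spans (each span's end-slope, ×1/EI):
  span AB: point load 105.5 at a = 4: Pab(L + a)/(6LEI) = 126.6/EI
  span BC: point load 85 at a = 2.55: Pab(L + b)/(6LEI) = 85.98/EI
  relative rotation θ_0 = (126.6 + 85.98)/EI = 212.6/EI
A unit hogging moment at B produces rotation L₁/(3EI) + L₂/(3EI) = 3.083/EI.
Compatibility: M_B·(L₁+L₂)/(3EI) = θ_0, giving M_B = 68.94 kN·m (hogging).
Span AB, ΣM about A with M_B applied at B: R_B^{AB}·5 = 422 + 68.94, so R_B^{AB} = 98.19 kN and R_A = 105.5 − 98.19 = 7.311 kN.
Span BC, ΣM about C: R_B^{BC}·4.25 = 144.5 + 68.94, so R_B^{BC} = 50.22 kN and R_C = 85 − 50.22 = 34.78 kN.
R_B = 98.19 + 50.22 = 148.4 kN.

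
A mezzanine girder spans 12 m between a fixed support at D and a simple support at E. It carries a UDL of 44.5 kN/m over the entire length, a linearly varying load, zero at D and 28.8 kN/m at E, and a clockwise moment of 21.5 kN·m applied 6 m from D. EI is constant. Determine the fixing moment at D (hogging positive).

M_D = 1040 kN·m

Choose R_E as the redundant. The primary structure is the cantilever fixed at D.
Downward deflection at the released point E due to the loads:
  UDL 44.5: wL⁴/(8EI) = 115344/EI
  triangular load, peak 28.8 at the free end: 11w₀L⁴/(120EI) = 54743/EI
  clockwise couple 21.5 at a = 6: M₀a(2L − a)/(2EI) = 1161/EI
  δ_0 = 171248/EI
Tip deflection under a unit load at E: L³/(3EI) = 576/EI.
Compatibility at E: δ_0 − R_E·δ_{EE} = 0, so R_E = 171248/576 = 297.3 kN.
Moment equilibrium about D: M_D = Σ(load moments about D) − R_E·L = 4608 − 297.3×12 = 1040 kN·m.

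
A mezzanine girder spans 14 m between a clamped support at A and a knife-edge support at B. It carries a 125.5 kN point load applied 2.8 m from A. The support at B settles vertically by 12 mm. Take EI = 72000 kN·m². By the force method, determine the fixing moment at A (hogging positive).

M_A = 266.2 kN·m

Take the reaction at B as the redundant and release it; the primary structure is a cantilever fixed at A.
Downward deflection at the released point B due to the loads:
  point load 125.5 at a = 2.8: Pa²(3L − a)/(6EI) = 6428/EI
Tip deflection under a unit load at B: L³/(3EI) = 914.7/EI.
With EI = 72000 kN·m²: δ_0 = 0.089282 m and δ_{BB} = 0.012704 m/kN.
Compatibility — the beam at B must follow the support down by 0.012 m: δ_0 − R_B·δ_{BB} = 0.012, so R_B = (0.089282 − 0.012)/0.012704 = 6.083 kN.
Moment equilibrium about A: M_A = Σ(load moments about A) − R_B·L = 351.4 − 6.083×14 = 266.2 kN·m.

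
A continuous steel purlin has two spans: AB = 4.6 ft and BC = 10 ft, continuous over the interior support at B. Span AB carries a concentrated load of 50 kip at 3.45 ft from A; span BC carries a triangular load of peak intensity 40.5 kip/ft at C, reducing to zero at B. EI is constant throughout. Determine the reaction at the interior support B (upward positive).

R_B = 160.1 kip

Insert a hinge at B; M_B is the redundant, and each span becomes simply supported.
Discontinuity in slope at B on the released structure — sum the simple-span end rotations:
  span AB: point load 50 at a = 3.45: Pab(L + a)/(6LEI) = 57.86/EI
  span BC: triangular load, peak 40.5: 7w₀L³/(360EI) = 787.5/EI
  relative rotation θ_0 = (57.86 + 787.5)/EI = 845.4/EI
A unit hogging moment at B produces rotation L₁/(3EI) + L₂/(3EI) = 4.867/EI.
Compatibility: M_B·(L₁+L₂)/(3EI) = θ_0, giving M_B = 173.7 kip·ft (hogging).
Span AB, ΣM about A with M_B applied at B: R_B^{AB}·4.6 = 172.5 + 173.7, so R_B^{AB} = 75.26 kip and R_A = 50 − 75.26 = -25.26 kip.
Span BC, ΣM about C: R_B^{BC}·10 = 675 + 173.7, so R_B^{BC} = 84.87 kip and R_C = 202.5 − 84.87 = 117.6 kip.
R_B = 75.26 + 84.87 = 160.1 kip.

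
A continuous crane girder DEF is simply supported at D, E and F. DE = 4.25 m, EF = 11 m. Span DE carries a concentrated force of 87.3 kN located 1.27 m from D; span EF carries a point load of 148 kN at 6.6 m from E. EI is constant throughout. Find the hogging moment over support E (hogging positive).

Take M_E as the redundant. Released structure: two simple spans DE and EF with a hinge at E.
Rotations at E on the released spans (each span's end-slope, ×1/EI):
  span DE: point load 87.3 at a = 1.27: Pab(L + a)/(6LEI) = 71.52/EI
  span EF: point load 148 at a = 6.6: Pab(L + b)/(6LEI) = 1003/EI
  relative rotation θ_0 = (71.52 + 1003)/EI = 1074/EI
A unit hogging moment at E produces rotation L₁/(3EI) + L₂/(3EI) = 5.083/EI.
Slope continuity at E: θ_0 = M_E·5.083/EI, so M_E = 1074/5.083 = 211.4 kN·m (hogging).

M_E = 211.4 kN·m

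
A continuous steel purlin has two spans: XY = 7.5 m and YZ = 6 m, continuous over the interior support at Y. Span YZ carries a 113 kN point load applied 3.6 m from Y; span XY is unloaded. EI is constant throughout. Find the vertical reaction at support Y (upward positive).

R_Y = 60.39 kN

Take M_Y as the redundant. Released structure: two simple spans XY and YZ with a hinge at Y.
End slopes at the hinge Y, treating each span as simply supported:
  span YZ: point load 113 at a = 3.6: Pab(L + b)/(6LEI) = 227.8/EI
  relative rotation θ_0 = (0 + 227.8)/EI = 227.8/EI
A unit hogging moment at Y produces rotation L₁/(3EI) + L₂/(3EI) = 4.5/EI.
Compatibility: M_Y·(L₁+L₂)/(3EI) = θ_0, giving M_Y = 50.62 kN·m (hogging).
Span XY, ΣM about X with M_Y applied at Y: R_Y^{XY}·7.5 = 0 + 50.62, so R_Y^{XY} = 6.75 kN and R_X = 0 − 6.75 = -6.75 kN.
Span YZ, ΣM about Z: R_Y^{YZ}·6 = 271.2 + 50.62, so R_Y^{YZ} = 53.64 kN and R_Z = 113 − 53.64 = 59.36 kN.
R_Y = 6.75 + 53.64 = 60.39 kN.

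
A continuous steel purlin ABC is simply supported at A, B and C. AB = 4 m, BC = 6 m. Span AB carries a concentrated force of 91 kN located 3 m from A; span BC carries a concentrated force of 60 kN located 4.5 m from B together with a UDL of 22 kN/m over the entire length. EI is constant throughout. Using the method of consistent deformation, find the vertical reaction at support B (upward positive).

R_B = 194.5 kN

Take M_B as the redundant. Released structure: two simple spans AB and BC with a hinge at B.
Rotations at B on the released spans (each span's end-slope, ×1/EI):
  span AB: point load 91 at a = 3: Pab(L + a)/(6LEI) = 79.62/EI
  span BC: point load 60 at a = 4.5: Pab(L + b)/(6LEI) = 84.38/EI
  span BC: UDL 22: wL³/(24EI) = 198/EI
  relative rotation θ_0 = (79.62 + 282.4)/EI = 362/EI
A unit hogging moment at B produces rotation L₁/(3EI) + L₂/(3EI) = 3.333/EI.
Slope continuity at B: θ_0 = M_B·3.333/EI, so M_B = 362/3.333 = 108.6 kN·m (hogging).
Span AB, ΣM about A with M_B applied at B: R_B^{AB}·4 = 273 + 108.6, so R_B^{AB} = 95.4 kN and R_A = 91 − 95.4 = -4.4 kN.
Span BC, ΣM about C: R_B^{BC}·6 = 486 + 108.6, so R_B^{BC} = 99.1 kN and R_C = 192 − 99.1 = 92.9 kN.
R_B = 95.4 + 99.1 = 194.5 kN.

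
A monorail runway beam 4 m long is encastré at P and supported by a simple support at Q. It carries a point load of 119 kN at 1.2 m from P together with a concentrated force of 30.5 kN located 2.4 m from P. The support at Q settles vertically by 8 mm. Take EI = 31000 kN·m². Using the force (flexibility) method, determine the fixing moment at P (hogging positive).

Release the roller at Q. Primary structure: cantilever fixed at P.
Deflection at Q on the released cantilever, summing each load's contribution:
  point load 119 at a = 1.2: Pa²(3L − a)/(6EI) = 308.4/EI
  point load 30.5 at a = 2.4: Pa²(3L − a)/(6EI) = 281.1/EI
  δ_0 = 589.5/EI
Tip deflection under a unit load at Q: L³/(3EI) = 21.33/EI.
With EI = 31000 kN·m²: δ_0 = 0.019017 m and δ_{QQ} = 0.000688 m/kN.
Compatibility — the beam at Q must follow the support down by 0.008 m: δ_0 − R_Q·δ_{QQ} = 0.008, so R_Q = (0.019017 − 0.008)/0.000688 = 16.01 kN.
Moment equilibrium about P: M_P = Σ(load moments about P) − R_Q·L = 216 − 16.01×4 = 152 kN·m.

M_P = 152 kN·m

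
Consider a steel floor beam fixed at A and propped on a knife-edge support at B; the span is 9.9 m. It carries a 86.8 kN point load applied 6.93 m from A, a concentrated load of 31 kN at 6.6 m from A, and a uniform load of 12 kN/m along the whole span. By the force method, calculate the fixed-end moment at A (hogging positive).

M_A = 309.8 kN·m

Take the reaction at B as the redundant and release it; the primary structure is a cantilever fixed at A.
Free-end deflection of the primary structure under the applied loading (downward +):
  point load 86.8 at a = 6.93: Pa²(3L − a)/(6EI) = 15820/EI
  point load 31 at a = 6.6: Pa²(3L − a)/(6EI) = 5199/EI
  UDL 12: wL⁴/(8EI) = 14409/EI
  δ_0 = 35428/EI
Tip deflection under a unit load at B: L³/(3EI) = 323.4/EI.
The prop prevents deflection at B: R_B = δ_0/δ_{BB} = 35428/323.4 = 109.5 kN.
Moment equilibrium about A: M_A = Σ(load moments about A) − R_B·L = 1394 − 109.5×9.9 = 309.8 kN·m.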